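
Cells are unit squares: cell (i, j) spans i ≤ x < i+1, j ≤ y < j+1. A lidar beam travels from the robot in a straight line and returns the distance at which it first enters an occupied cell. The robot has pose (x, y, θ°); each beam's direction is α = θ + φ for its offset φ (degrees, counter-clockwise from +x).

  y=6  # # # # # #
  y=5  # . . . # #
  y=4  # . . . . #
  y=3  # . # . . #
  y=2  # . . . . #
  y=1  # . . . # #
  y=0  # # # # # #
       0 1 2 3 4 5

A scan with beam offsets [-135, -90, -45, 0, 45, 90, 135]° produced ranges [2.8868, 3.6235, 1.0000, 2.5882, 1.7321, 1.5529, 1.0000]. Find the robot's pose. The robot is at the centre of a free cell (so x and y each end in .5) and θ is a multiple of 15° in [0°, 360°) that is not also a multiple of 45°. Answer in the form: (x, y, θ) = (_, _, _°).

(x, y, θ) = (3.5, 2.5, 195°)

The pose lattice has 17·16 = 272 candidates. Test each by forward raycasting.
  (1.5, 3.5, 105°): beam 1 = 0.5774 ≠ 2.8868 ✗
  (3.5, 3.5, 120°): beam 1 = 1.5529 ≠ 2.8868 ✗
  (1.5, 2.5, 255°): beam 1 = 1.0000 ≠ 2.8868 ✗
  (1.5, 4.5, 105°): beam 1 = 1.0000 ≠ 2.8868 ✗
  (2.5, 4.5, 195°): beam 1 = 1.7321 ≠ 2.8868 ✗
  …
  (3.5, 2.5, 195°): r_1=2.8868, r_2=3.6235, r_3=1.0000, r_4=2.5882, r_5=1.7321, r_6=1.5529, r_7=1.0000 — all match ✓
Unique over the lattice → pose = (3.5, 2.5, 195°).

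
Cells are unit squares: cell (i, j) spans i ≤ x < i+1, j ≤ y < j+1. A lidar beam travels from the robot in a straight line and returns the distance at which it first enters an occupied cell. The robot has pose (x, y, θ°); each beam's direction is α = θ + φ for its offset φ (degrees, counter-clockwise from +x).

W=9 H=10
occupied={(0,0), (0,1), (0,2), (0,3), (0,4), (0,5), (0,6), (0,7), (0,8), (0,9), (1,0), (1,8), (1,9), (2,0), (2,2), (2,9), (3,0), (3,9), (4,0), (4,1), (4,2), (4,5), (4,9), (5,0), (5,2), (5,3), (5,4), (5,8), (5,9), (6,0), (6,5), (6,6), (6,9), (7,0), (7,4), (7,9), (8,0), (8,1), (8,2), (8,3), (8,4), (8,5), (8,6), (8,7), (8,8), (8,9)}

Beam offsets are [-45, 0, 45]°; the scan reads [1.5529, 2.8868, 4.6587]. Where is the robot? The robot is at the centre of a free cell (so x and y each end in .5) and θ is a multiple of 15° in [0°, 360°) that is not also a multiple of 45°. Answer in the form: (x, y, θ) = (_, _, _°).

Enumerate (i+0.5, j+0.5, θ) over the 44 free cells and 16 admissible headings. For each, cast all 3 beams and compare to the given ranges.
  (6.5, 1.5, 120°): beam 1 = 2.5882 ≠ 1.5529 ✗
  (5.5, 7.5, 330°): beam 1 = 1.9319 ≠ 1.5529 ✗
  (1.5, 2.5, 240°): beam 1 = 0.5176 ≠ 1.5529 ✗
  (6.5, 8.5, 30°): beam 2 = 1.0000 ≠ 2.8868 ✗
  …
  (5.5, 6.5, 120°): r_1=1.5529, r_2=2.8868, r_3=4.6587 — all match ✓
Unique over the lattice → pose = (5.5, 6.5, 120°).

(x, y, θ) = (5.5, 6.5, 120°)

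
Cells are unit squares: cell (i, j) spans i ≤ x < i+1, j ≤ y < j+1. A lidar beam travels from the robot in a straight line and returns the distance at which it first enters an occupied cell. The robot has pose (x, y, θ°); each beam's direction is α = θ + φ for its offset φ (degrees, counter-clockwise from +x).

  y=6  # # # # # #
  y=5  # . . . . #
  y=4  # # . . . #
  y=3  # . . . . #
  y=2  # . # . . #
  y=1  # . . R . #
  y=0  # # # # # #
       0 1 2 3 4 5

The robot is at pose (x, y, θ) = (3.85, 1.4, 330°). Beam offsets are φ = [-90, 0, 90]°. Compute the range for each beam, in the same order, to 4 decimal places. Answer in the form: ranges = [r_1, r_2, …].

beam 1: φ=-90°, α=240°
  dir = (cos 240°, sin 240°) = (-0.5000, -0.8660); from cell (3,1)
  next x-line at t=1.7000, next y-line at t=0.4619; Δt_x=2.0000, Δt_y=1.1547
    y: enter (3,0) at t=0.4619 ← occupied
  → r_1 = 0.4619
beam 2: φ=0°, α=330°
  dir = (cos 330°, sin 330°) = (0.8660, -0.5000); from cell (3,1)
  next x-line at t=0.1732, next y-line at t=0.8000; Δt_x=1.1547, Δt_y=2.0000
    x: enter (4,1) at t=0.1732
    y: enter (4,0) at t=0.8000 ← occupied
  → r_2 = 0.8000
beam 3: φ=90°, α=60°
  dir = (cos 60°, sin 60°) = (0.5000, 0.8660); from cell (3,1)
  next x-line at t=0.3000, next y-line at t=0.6928; Δt_x=2.0000, Δt_y=1.1547
    x: enter (4,1) at t=0.3000
    y: enter (4,2) at t=0.6928
    y: enter (4,3) at t=1.8475
    x: enter (5,3) at t=2.3000 ← occupied
  → r_3 = 2.3000

ranges = [0.4619, 0.8000, 2.3000]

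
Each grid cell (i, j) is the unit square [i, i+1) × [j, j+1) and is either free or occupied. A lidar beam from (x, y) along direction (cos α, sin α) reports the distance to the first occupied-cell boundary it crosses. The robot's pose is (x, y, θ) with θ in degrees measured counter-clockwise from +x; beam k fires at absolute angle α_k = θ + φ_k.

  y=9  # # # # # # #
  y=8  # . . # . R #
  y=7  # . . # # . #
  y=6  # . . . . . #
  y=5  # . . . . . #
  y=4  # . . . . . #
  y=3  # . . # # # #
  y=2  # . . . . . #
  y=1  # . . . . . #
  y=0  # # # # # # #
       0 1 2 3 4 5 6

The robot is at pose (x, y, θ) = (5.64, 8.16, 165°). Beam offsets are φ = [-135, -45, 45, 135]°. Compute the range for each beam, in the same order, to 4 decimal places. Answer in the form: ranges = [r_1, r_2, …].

ranges = [0.4157, 0.9699, 0.7390, 0.7200]

beam 1: φ=-135°, α=30°
  dir = (cos 30°, sin 30°) = (0.8660, 0.5000); from cell (5,8)
  next x-line at t=0.4157, next y-line at t=1.6800; Δt_x=1.1547, Δt_y=2.0000
    x: enter (6,8) at t=0.4157 ← occupied
  → r_1 = 0.4157
beam 2: φ=-45°, α=120°
  dir = (cos 120°, sin 120°) = (-0.5000, 0.8660); from cell (5,8)
  next x-line at t=1.2800, next y-line at t=0.9699; Δt_x=2.0000, Δt_y=1.1547
    y: enter (5,9) at t=0.9699 ← occupied
  → r_2 = 0.9699
beam 3: φ=45°, α=210°
  dir = (cos 210°, sin 210°) = (-0.8660, -0.5000); from cell (5,8)
  next x-line at t=0.7390, next y-line at t=0.3200; Δt_x=1.1547, Δt_y=2.0000
    y: enter (5,7) at t=0.3200
    x: enter (4,7) at t=0.7390 ← occupied
  → r_3 = 0.7390
beam 4: φ=135°, α=300°
  dir = (cos 300°, sin 300°) = (0.5000, -0.8660); from cell (5,8)
  next x-line at t=0.7200, next y-line at t=0.1848; Δt_x=2.0000, Δt_y=1.1547
    y: enter (5,7) at t=0.1848
    x: enter (6,7) at t=0.7200 ← occupied
  → r_4 = 0.7200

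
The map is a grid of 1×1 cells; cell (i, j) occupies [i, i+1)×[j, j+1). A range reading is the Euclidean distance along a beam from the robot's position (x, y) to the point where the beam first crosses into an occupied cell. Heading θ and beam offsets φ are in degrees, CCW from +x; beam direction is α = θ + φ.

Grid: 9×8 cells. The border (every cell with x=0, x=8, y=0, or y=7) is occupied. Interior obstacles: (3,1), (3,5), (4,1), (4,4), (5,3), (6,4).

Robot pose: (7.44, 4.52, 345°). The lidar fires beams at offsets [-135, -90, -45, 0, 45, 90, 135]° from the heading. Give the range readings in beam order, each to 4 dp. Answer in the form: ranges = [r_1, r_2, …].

beam 1: φ=-135°, α=210°
  direction (-0.8660, -0.5000); cell (7,4); t to first gridline: x 0.5081, y 1.0400 (then +1.1547 / +2.0000)
    (6,4) via x @ 0.5081  # hit
  → r_1 = 0.5081
beam 2: φ=-90°, α=255°
  direction (-0.2588, -0.9659); cell (7,4); t to first gridline: x 1.7000, y 0.5383 (then +3.8637 / +1.0353)
    (7,3) via y @ 0.5383
    (7,2) via y @ 1.5736
    (6,2) via x @ 1.7000
    (6,1) via y @ 2.6089
    (6,0) via y @ 3.6442  # hit
  → r_2 = 3.6442
beam 3: φ=-45°, α=300°
  direction (0.5000, -0.8660); cell (7,4); t to first gridline: x 1.1200, y 0.6004 (then +2.0000 / +1.1547)
    (7,3) via y @ 0.6004
    (8,3) via x @ 1.1200  # hit
  → r_3 = 1.1200
beam 4: φ=0°, α=345°
  direction (0.9659, -0.2588); cell (7,4); t to first gridline: x 0.5798, y 2.0091 (then +1.0353 / +3.8637)
    (8,4) via x @ 0.5798  # hit
  → r_4 = 0.5798
beam 5: φ=45°, α=30°
  direction (0.8660, 0.5000); cell (7,4); t to first gridline: x 0.6466, y 0.9600 (then +1.1547 / +2.0000)
    (8,4) via x @ 0.6466  # hit
  → r_5 = 0.6466
beam 6: φ=90°, α=75°
  direction (0.2588, 0.9659); cell (7,4); t to first gridline: x 2.1637, y 0.4969 (then +3.8637 / +1.0353)
    (7,5) via y @ 0.4969
    (7,6) via y @ 1.5322
    (8,6) via x @ 2.1637  # hit
  → r_6 = 2.1637
beam 7: φ=135°, α=120°
  direction (-0.5000, 0.8660); cell (7,4); t to first gridline: x 0.8800, y 0.5543 (then +2.0000 / +1.1547)
    (7,5) via y @ 0.5543
    (6,5) via x @ 0.8800
    (6,6) via y @ 1.7090
    (6,7) via y @ 2.8637  # hit
  → r_7 = 2.8637

ranges = [0.5081, 3.6442, 1.1200, 0.5798, 0.6466, 2.1637, 2.8637]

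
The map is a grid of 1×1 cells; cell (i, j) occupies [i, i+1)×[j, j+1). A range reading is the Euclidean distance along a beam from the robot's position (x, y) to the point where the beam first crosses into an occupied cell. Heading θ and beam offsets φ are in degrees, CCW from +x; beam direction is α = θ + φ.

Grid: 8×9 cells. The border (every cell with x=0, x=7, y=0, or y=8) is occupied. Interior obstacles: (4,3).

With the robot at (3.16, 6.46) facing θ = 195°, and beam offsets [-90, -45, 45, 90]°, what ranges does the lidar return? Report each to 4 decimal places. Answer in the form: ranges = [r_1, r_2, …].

ranges = [1.5943, 2.4942, 4.3200, 3.2455]

beam 1: φ=-90°, α=105°
  dir = (cos 105°, sin 105°) = (-0.2588, 0.9659); from cell (3,6)
  next x-line at t=0.6182, next y-line at t=0.5590; Δt_x=3.8637, Δt_y=1.0353
    y: enter (3,7) at t=0.5590
    x: enter (2,7) at t=0.6182
    y: enter (2,8) at t=1.5943 ← occupied
  → r_1 = 1.5943
beam 2: φ=-45°, α=150°
  dir = (cos 150°, sin 150°) = (-0.8660, 0.5000); from cell (3,6)
  next x-line at t=0.1848, next y-line at t=1.0800; Δt_x=1.1547, Δt_y=2.0000
    x: enter (2,6) at t=0.1848
    y: enter (2,7) at t=1.0800
    x: enter (1,7) at t=1.3395
    x: enter (0,7) at t=2.4942 ← occupied
  → r_2 = 2.4942
beam 3: φ=45°, α=240°
  dir = (cos 240°, sin 240°) = (-0.5000, -0.8660); from cell (3,6)
  next x-line at t=0.3200, next y-line at t=0.5312; Δt_x=2.0000, Δt_y=1.1547
    x: enter (2,6) at t=0.3200
    y: enter (2,5) at t=0.5312
    y: enter (2,4) at t=1.6859
    x: enter (1,4) at t=2.3200
    y: enter (1,3) at t=2.8406
    y: enter (1,2) at t=3.9953
    x: enter (0,2) at t=4.3200 ← occupied
  → r_3 = 4.3200
beam 4: φ=90°, α=285°
  dir = (cos 285°, sin 285°) = (0.2588, -0.9659); from cell (3,6)
  next x-line at t=3.2455, next y-line at t=0.4762; Δt_x=3.8637, Δt_y=1.0353
    y: enter (3,5) at t=0.4762
    y: enter (3,4) at t=1.5115
    y: enter (3,3) at t=2.5468
    x: enter (4,3) at t=3.2455 ← occupied
  → r_4 = 3.2455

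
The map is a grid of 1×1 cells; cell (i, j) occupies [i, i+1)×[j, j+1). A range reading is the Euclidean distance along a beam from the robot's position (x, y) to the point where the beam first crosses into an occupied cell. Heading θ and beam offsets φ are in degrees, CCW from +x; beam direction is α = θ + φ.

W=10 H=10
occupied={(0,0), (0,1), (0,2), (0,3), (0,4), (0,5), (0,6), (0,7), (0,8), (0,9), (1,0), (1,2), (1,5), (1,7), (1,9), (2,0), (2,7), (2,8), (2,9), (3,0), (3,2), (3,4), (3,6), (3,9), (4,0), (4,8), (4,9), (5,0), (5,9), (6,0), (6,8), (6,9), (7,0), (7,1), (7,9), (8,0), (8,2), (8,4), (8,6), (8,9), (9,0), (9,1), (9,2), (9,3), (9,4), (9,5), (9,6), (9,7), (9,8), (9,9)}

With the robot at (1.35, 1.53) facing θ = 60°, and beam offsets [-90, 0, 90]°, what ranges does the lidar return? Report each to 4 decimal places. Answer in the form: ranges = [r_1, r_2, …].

beam 1: φ=-90°, α=330°
  dir = (cos 330°, sin 330°) = (0.8660, -0.5000); from cell (1,1)
  next x-line at t=0.7506, next y-line at t=1.0600; Δt_x=1.1547, Δt_y=2.0000
    x: enter (2,1) at t=0.7506
    y: enter (2,0) at t=1.0600 ← occupied
  → r_1 = 1.0600
beam 2: φ=0°, α=60°
  dir = (cos 60°, sin 60°) = (0.5000, 0.8660); from cell (1,1)
  next x-line at t=1.3000, next y-line at t=0.5427; Δt_x=2.0000, Δt_y=1.1547
    y: enter (1,2) at t=0.5427 ← occupied
  → r_2 = 0.5427
beam 3: φ=90°, α=150°
  dir = (cos 150°, sin 150°) = (-0.8660, 0.5000); from cell (1,1)
  next x-line at t=0.4041, next y-line at t=0.9400; Δt_x=1.1547, Δt_y=2.0000
    x: enter (0,1) at t=0.4041 ← occupied
  → r_3 = 0.4041

ranges = [1.0600, 0.5427, 0.4041]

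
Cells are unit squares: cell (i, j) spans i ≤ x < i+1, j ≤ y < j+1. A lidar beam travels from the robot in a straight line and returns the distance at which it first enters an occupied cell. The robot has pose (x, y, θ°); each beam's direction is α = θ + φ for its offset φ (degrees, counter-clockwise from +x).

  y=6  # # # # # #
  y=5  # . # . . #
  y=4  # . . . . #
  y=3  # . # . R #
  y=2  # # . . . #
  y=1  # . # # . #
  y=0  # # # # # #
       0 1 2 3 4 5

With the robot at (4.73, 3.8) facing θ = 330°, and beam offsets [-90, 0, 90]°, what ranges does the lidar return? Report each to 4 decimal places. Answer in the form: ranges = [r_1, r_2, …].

ranges = [2.0785, 0.3118, 0.5400]

beam 1: φ=-90°, α=240°
  d=(-0.5000,-0.8660)  start (4,3)  tX=1.4600 tY=0.9238  stride 1/|dx|=2.0000 1/|dy|=1.1547
    cross y-line → (4,2), t=0.9238
    cross x-line → (3,2), t=1.4600
    cross y-line → (3,1), t=2.0785 (wall)
  → r_1 = 2.0785
beam 2: φ=0°, α=330°
  d=(0.8660,-0.5000)  start (4,3)  tX=0.3118 tY=1.6000  stride 1/|dx|=1.1547 1/|dy|=2.0000
    cross x-line → (5,3), t=0.3118 (wall)
  → r_2 = 0.3118
beam 3: φ=90°, α=60°
  d=(0.5000,0.8660)  start (4,3)  tX=0.5400 tY=0.2309  stride 1/|dx|=2.0000 1/|dy|=1.1547
    cross y-line → (4,4), t=0.2309
    cross x-line → (5,4), t=0.5400 (wall)
  → r_3 = 0.5400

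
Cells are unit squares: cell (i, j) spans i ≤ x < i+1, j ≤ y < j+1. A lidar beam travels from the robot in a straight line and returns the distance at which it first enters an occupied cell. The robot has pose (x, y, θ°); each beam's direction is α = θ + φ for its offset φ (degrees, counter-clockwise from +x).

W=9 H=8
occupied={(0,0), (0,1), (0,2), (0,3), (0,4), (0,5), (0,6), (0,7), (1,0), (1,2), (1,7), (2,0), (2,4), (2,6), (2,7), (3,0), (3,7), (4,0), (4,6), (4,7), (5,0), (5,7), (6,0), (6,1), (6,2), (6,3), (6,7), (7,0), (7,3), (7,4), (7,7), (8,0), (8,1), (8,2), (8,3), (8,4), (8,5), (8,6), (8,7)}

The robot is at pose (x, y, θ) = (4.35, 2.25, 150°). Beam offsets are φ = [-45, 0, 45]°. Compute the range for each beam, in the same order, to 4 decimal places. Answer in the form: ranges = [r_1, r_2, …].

ranges = [4.9176, 3.8682, 3.4682]

beam 1: φ=-45°, α=105°
  d=(-0.2588,0.9659)  start (4,2)  tX=1.3523 tY=0.7765  stride 1/|dx|=3.8637 1/|dy|=1.0353
    cross y-line → (4,3), t=0.7765
    cross x-line → (3,3), t=1.3523
    cross y-line → (3,4), t=1.8117
    cross y-line → (3,5), t=2.8470
    cross y-line → (3,6), t=3.8823
    cross y-line → (3,7), t=4.9176 (wall)
  → r_1 = 4.9176
beam 2: φ=0°, α=150°
  d=(-0.8660,0.5000)  start (4,2)  tX=0.4041 tY=1.5000  stride 1/|dx|=1.1547 1/|dy|=2.0000
    cross x-line → (3,2), t=0.4041
    cross y-line → (3,3), t=1.5000
    cross x-line → (2,3), t=1.5588
    cross x-line → (1,3), t=2.7135
    cross y-line → (1,4), t=3.5000
    cross x-line → (0,4), t=3.8682 (wall)
  → r_2 = 3.8682
beam 3: φ=45°, α=195°
  d=(-0.9659,-0.2588)  start (4,2)  tX=0.3623 tY=0.9659  stride 1/|dx|=1.0353 1/|dy|=3.8637
    cross x-line → (3,2), t=0.3623
    cross y-line → (3,1), t=0.9659
    cross x-line → (2,1), t=1.3976
    cross x-line → (1,1), t=2.4329
    cross x-line → (0,1), t=3.4682 (wall)
  → r_3 = 3.4682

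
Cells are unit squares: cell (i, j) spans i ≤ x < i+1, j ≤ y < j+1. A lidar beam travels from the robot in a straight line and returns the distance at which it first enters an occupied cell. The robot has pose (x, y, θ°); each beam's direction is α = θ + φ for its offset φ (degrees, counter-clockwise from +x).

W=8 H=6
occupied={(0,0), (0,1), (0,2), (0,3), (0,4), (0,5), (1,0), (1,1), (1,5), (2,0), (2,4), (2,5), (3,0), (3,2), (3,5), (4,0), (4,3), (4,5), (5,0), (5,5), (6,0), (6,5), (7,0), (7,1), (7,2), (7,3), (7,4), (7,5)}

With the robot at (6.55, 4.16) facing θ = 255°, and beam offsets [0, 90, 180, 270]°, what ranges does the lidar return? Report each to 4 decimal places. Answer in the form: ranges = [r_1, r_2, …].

beam 1: φ=0°, α=255°
  d=(-0.2588,-0.9659)  start (6,4)  tX=2.1250 tY=0.1656  stride 1/|dx|=3.8637 1/|dy|=1.0353
    cross y-line → (6,3), t=0.1656
    cross y-line → (6,2), t=1.2009
    cross x-line → (5,2), t=2.1250
    cross y-line → (5,1), t=2.2362
    cross y-line → (5,0), t=3.2715 (wall)
  → r_1 = 3.2715
beam 2: φ=90°, α=345°
  d=(0.9659,-0.2588)  start (6,4)  tX=0.4659 tY=0.6182  stride 1/|dx|=1.0353 1/|dy|=3.8637
    cross x-line → (7,4), t=0.4659 (wall)
  → r_2 = 0.4659
beam 3: φ=180°, α=75°
  d=(0.2588,0.9659)  start (6,4)  tX=1.7387 tY=0.8696  stride 1/|dx|=3.8637 1/|dy|=1.0353
    cross y-line → (6,5), t=0.8696 (wall)
  → r_3 = 0.8696
beam 4: φ=270°, α=165°
  d=(-0.9659,0.2588)  start (6,4)  tX=0.5694 tY=3.2455  stride 1/|dx|=1.0353 1/|dy|=3.8637
    cross x-line → (5,4), t=0.5694
    cross x-line → (4,4), t=1.6047
    cross x-line → (3,4), t=2.6400
    cross y-line → (3,5), t=3.2455 (wall)
  → r_4 = 3.2455

ranges = [3.2715, 0.4659, 0.8696, 3.2455]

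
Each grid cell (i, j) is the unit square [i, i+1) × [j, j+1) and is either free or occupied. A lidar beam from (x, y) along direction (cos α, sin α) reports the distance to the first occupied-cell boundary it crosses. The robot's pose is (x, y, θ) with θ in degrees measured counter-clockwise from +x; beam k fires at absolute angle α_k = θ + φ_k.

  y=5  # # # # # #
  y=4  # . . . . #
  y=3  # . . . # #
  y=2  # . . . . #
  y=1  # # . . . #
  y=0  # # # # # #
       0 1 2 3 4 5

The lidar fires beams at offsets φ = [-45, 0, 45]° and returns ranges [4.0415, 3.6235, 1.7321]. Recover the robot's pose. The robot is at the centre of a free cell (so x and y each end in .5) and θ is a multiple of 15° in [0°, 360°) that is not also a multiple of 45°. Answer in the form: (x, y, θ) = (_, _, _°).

(x, y, θ) = (1.5, 3.5, 15°)

Candidates: 14 free-cell centres × 16 headings = 224 poses. Raycast each; keep the one whose scan matches to 4 dp.
  (1.5, 3.5, 30°): beam 1 = 3.6235 ≠ 4.0415 ✗
  (3.5, 2.5, 345°): beam 1 = 1.7321 ≠ 4.0415 ✗
  (1.5, 4.5, 285°): beam 1 = 1.0000 ≠ 4.0415 ✗
  …
  (1.5, 3.5, 15°): r_1=4.0415, r_2=3.6235, r_3=1.7321 — all match ✓
Only this pose fits every beam.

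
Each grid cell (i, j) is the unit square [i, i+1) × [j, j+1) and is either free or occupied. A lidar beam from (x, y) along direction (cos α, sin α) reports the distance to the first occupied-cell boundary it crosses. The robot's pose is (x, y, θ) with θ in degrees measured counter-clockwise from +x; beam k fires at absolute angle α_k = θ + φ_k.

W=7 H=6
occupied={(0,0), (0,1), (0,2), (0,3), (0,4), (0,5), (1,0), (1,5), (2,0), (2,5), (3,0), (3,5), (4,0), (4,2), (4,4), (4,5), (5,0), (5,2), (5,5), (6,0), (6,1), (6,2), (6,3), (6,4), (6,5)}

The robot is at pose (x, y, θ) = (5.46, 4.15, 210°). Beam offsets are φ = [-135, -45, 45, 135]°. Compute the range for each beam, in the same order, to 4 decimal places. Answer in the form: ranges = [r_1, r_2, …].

beam 1: φ=-135°, α=75°
  cosα=0.2588 sinα=0.9659 | (5,4) | tMaxX 2.0864 tMaxY 0.8800 | tΔX 3.8637 tΔY 1.0353
    t=0.8800 [y] (5,5) — stop
  → r_1 = 0.8800
beam 2: φ=-45°, α=165°
  cosα=-0.9659 sinα=0.2588 | (5,4) | tMaxX 0.4762 tMaxY 3.2841 | tΔX 1.0353 tΔY 3.8637
    t=0.4762 [x] (4,4) — stop
  → r_2 = 0.4762
beam 3: φ=45°, α=255°
  cosα=-0.2588 sinα=-0.9659 | (5,4) | tMaxX 1.7773 tMaxY 0.1553 | tΔX 3.8637 tΔY 1.0353
    t=0.1553 [y] (5,3)
    t=1.1906 [y] (5,2) — stop
  → r_3 = 1.1906
beam 4: φ=135°, α=345°
  cosα=0.9659 sinα=-0.2588 | (5,4) | tMaxX 0.5590 tMaxY 0.5796 | tΔX 1.0353 tΔY 3.8637
    t=0.5590 [x] (6,4) — stop
  → r_4 = 0.5590

ranges = [0.8800, 0.4762, 1.1906, 0.5590]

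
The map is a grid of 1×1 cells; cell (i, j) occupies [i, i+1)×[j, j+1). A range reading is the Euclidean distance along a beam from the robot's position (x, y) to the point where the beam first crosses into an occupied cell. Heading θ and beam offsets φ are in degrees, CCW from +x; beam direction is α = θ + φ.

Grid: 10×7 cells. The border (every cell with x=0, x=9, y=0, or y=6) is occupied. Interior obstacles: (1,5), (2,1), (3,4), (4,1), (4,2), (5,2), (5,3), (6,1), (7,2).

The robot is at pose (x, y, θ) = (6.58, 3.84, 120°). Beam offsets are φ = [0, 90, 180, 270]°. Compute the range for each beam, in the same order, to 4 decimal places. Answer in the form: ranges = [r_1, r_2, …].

ranges = [2.4942, 0.6697, 0.9699, 2.7944]

beam 1: φ=0°, α=120°
  dir = (cos 120°, sin 120°) = (-0.5000, 0.8660); from cell (6,3)
  next x-line at t=1.1600, next y-line at t=0.1848; Δt_x=2.0000, Δt_y=1.1547
    y: enter (6,4) at t=0.1848
    x: enter (5,4) at t=1.1600
    y: enter (5,5) at t=1.3395
    y: enter (5,6) at t=2.4942 ← occupied
  → r_1 = 2.4942
beam 2: φ=90°, α=210°
  dir = (cos 210°, sin 210°) = (-0.8660, -0.5000); from cell (6,3)
  next x-line at t=0.6697, next y-line at t=1.6800; Δt_x=1.1547, Δt_y=2.0000
    x: enter (5,3) at t=0.6697 ← occupied
  → r_2 = 0.6697
beam 3: φ=180°, α=300°
  dir = (cos 300°, sin 300°) = (0.5000, -0.8660); from cell (6,3)
  next x-line at t=0.8400, next y-line at t=0.9699; Δt_x=2.0000, Δt_y=1.1547
    x: enter (7,3) at t=0.8400
    y: enter (7,2) at t=0.9699 ← occupied
  → r_3 = 0.9699
beam 4: φ=270°, α=30°
  dir = (cos 30°, sin 30°) = (0.8660, 0.5000); from cell (6,3)
  next x-line at t=0.4850, next y-line at t=0.3200; Δt_x=1.1547, Δt_y=2.0000
    y: enter (6,4) at t=0.3200
    x: enter (7,4) at t=0.4850
    x: enter (8,4) at t=1.6397
    y: enter (8,5) at t=2.3200
    x: enter (9,5) at t=2.7944 ← occupied
  → r_4 = 2.7944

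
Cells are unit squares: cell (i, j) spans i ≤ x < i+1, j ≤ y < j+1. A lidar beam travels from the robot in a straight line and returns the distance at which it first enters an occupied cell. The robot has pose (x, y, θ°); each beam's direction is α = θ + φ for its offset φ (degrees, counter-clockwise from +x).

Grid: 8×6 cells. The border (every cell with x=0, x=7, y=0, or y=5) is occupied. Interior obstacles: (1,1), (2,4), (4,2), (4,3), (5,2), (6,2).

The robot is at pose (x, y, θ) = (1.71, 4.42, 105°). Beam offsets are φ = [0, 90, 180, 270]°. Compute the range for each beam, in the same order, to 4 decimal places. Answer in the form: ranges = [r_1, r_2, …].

beam 1: φ=0°, α=105°
  dir = (cos 105°, sin 105°) = (-0.2588, 0.9659); from cell (1,4)
  next x-line at t=2.7432, next y-line at t=0.6005; Δt_x=3.8637, Δt_y=1.0353
    y: enter (1,5) at t=0.6005 ← occupied
  → r_1 = 0.6005
beam 2: φ=90°, α=195°
  dir = (cos 195°, sin 195°) = (-0.9659, -0.2588); from cell (1,4)
  next x-line at t=0.7350, next y-line at t=1.6228; Δt_x=1.0353, Δt_y=3.8637
    x: enter (0,4) at t=0.7350 ← occupied
  → r_2 = 0.7350
beam 3: φ=180°, α=285°
  dir = (cos 285°, sin 285°) = (0.2588, -0.9659); from cell (1,4)
  next x-line at t=1.1205, next y-line at t=0.4348; Δt_x=3.8637, Δt_y=1.0353
    y: enter (1,3) at t=0.4348
    x: enter (2,3) at t=1.1205
    y: enter (2,2) at t=1.4701
    y: enter (2,1) at t=2.5054
    y: enter (2,0) at t=3.5406 ← occupied
  → r_3 = 3.5406
beam 4: φ=270°, α=15°
  dir = (cos 15°, sin 15°) = (0.9659, 0.2588); from cell (1,4)
  next x-line at t=0.3002, next y-line at t=2.2409; Δt_x=1.0353, Δt_y=3.8637
    x: enter (2,4) at t=0.3002 ← occupied
  → r_4 = 0.3002

ranges = [0.6005, 0.7350, 3.5406, 0.3002]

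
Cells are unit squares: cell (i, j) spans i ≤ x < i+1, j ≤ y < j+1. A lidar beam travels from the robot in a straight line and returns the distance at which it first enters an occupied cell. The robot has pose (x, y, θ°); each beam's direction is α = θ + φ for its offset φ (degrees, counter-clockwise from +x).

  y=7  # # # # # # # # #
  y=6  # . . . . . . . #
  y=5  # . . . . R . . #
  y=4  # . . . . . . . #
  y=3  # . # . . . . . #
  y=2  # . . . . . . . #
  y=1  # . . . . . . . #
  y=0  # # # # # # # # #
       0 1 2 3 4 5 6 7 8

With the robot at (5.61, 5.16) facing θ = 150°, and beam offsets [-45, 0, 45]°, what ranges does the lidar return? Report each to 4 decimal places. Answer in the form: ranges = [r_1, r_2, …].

ranges = [1.9049, 3.6800, 4.7726]

beam 1: φ=-45°, α=105°
  d=(-0.2588,0.9659)  start (5,5)  tX=2.3569 tY=0.8696  stride 1/|dx|=3.8637 1/|dy|=1.0353
    cross y-line → (5,6), t=0.8696
    cross y-line → (5,7), t=1.9049 (wall)
  → r_1 = 1.9049
beam 2: φ=0°, α=150°
  d=(-0.8660,0.5000)  start (5,5)  tX=0.7044 tY=1.6800  stride 1/|dx|=1.1547 1/|dy|=2.0000
    cross x-line → (4,5), t=0.7044
    cross y-line → (4,6), t=1.6800
    cross x-line → (3,6), t=1.8591
    cross x-line → (2,6), t=3.0138
    cross y-line → (2,7), t=3.6800 (wall)
  → r_2 = 3.6800
beam 3: φ=45°, α=195°
  d=(-0.9659,-0.2588)  start (5,5)  tX=0.6315 tY=0.6182  stride 1/|dx|=1.0353 1/|dy|=3.8637
    cross y-line → (5,4), t=0.6182
    cross x-line → (4,4), t=0.6315
    cross x-line → (3,4), t=1.6668
    cross x-line → (2,4), t=2.7021
    cross x-line → (1,4), t=3.7373
    cross y-line → (1,3), t=4.4819
    cross x-line → (0,3), t=4.7726 (wall)
  → r_3 = 4.7726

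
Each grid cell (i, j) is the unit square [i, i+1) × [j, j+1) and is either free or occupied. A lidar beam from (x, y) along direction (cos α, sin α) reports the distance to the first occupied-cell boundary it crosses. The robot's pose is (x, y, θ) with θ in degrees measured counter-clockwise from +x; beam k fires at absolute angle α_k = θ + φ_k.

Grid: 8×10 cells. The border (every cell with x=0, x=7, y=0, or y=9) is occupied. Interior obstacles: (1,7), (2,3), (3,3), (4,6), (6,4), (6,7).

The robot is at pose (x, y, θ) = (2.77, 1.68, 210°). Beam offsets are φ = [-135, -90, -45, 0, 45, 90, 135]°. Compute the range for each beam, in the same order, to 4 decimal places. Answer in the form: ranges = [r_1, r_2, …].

beam 1: φ=-135°, α=75°
  cosα=0.2588 sinα=0.9659 | (2,1) | tMaxX 0.8887 tMaxY 0.3313 | tΔX 3.8637 tΔY 1.0353
    t=0.3313 [y] (2,2)
    t=0.8887 [x] (3,2)
    t=1.3666 [y] (3,3) — stop
  → r_1 = 1.3666
beam 2: φ=-90°, α=120°
  cosα=-0.5000 sinα=0.8660 | (2,1) | tMaxX 1.5400 tMaxY 0.3695 | tΔX 2.0000 tΔY 1.1547
    t=0.3695 [y] (2,2)
    t=1.5242 [y] (2,3) — stop
  → r_2 = 1.5242
beam 3: φ=-45°, α=165°
  cosα=-0.9659 sinα=0.2588 | (2,1) | tMaxX 0.7972 tMaxY 1.2364 | tΔX 1.0353 tΔY 3.8637
    t=0.7972 [x] (1,1)
    t=1.2364 [y] (1,2)
    t=1.8324 [x] (0,2) — stop
  → r_3 = 1.8324
beam 4: φ=0°, α=210°
  cosα=-0.8660 sinα=-0.5000 | (2,1) | tMaxX 0.8891 tMaxY 1.3600 | tΔX 1.1547 tΔY 2.0000
    t=0.8891 [x] (1,1)
    t=1.3600 [y] (1,0) — stop
  → r_4 = 1.3600
beam 5: φ=45°, α=255°
  cosα=-0.2588 sinα=-0.9659 | (2,1) | tMaxX 2.9751 tMaxY 0.7040 | tΔX 3.8637 tΔY 1.0353
    t=0.7040 [y] (2,0) — stop
  → r_5 = 0.7040
beam 6: φ=90°, α=300°
  cosα=0.5000 sinα=-0.8660 | (2,1) | tMaxX 0.4600 tMaxY 0.7852 | tΔX 2.0000 tΔY 1.1547
    t=0.4600 [x] (3,1)
    t=0.7852 [y] (3,0) — stop
  → r_6 = 0.7852
beam 7: φ=135°, α=345°
  cosα=0.9659 sinα=-0.2588 | (2,1) | tMaxX 0.2381 tMaxY 2.6273 | tΔX 1.0353 tΔY 3.8637
    t=0.2381 [x] (3,1)
    t=1.2734 [x] (4,1)
    t=2.3087 [x] (5,1)
    t=2.6273 [y] (5,0) — stop
  → r_7 = 2.6273

ranges = [1.3666, 1.5242, 1.8324, 1.3600, 0.7040, 0.7852, 2.6273]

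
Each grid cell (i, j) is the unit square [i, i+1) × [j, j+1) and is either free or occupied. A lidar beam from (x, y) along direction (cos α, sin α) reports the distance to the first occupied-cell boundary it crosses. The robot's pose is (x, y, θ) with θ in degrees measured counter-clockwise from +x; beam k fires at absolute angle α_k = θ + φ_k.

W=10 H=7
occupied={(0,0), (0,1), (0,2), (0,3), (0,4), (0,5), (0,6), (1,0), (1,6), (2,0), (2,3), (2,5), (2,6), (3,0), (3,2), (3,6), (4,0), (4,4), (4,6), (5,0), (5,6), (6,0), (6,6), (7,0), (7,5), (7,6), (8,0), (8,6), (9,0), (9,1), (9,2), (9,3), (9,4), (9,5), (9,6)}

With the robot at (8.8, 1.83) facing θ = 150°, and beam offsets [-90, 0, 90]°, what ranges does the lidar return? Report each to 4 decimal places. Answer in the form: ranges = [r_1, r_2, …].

ranges = [0.4000, 4.3879, 0.9584]

beam 1: φ=-90°, α=60°
  dir = (cos 60°, sin 60°) = (0.5000, 0.8660); from cell (8,1)
  next x-line at t=0.4000, next y-line at t=0.1963; Δt_x=2.0000, Δt_y=1.1547
    y: enter (8,2) at t=0.1963
    x: enter (9,2) at t=0.4000 ← occupied
  → r_1 = 0.4000
beam 2: φ=0°, α=150°
  dir = (cos 150°, sin 150°) = (-0.8660, 0.5000); from cell (8,1)
  next x-line at t=0.9238, next y-line at t=0.3400; Δt_x=1.1547, Δt_y=2.0000
    y: enter (8,2) at t=0.3400
    x: enter (7,2) at t=0.9238
    x: enter (6,2) at t=2.0785
    y: enter (6,3) at t=2.3400
    x: enter (5,3) at t=3.2332
    y: enter (5,4) at t=4.3400
    x: enter (4,4) at t=4.3879 ← occupied
  → r_2 = 4.3879
beam 3: φ=90°, α=240°
  dir = (cos 240°, sin 240°) = (-0.5000, -0.8660); from cell (8,1)
  next x-line at t=1.6000, next y-line at t=0.9584; Δt_x=2.0000, Δt_y=1.1547
    y: enter (8,0) at t=0.9584 ← occupied
  → r_3 = 0.9584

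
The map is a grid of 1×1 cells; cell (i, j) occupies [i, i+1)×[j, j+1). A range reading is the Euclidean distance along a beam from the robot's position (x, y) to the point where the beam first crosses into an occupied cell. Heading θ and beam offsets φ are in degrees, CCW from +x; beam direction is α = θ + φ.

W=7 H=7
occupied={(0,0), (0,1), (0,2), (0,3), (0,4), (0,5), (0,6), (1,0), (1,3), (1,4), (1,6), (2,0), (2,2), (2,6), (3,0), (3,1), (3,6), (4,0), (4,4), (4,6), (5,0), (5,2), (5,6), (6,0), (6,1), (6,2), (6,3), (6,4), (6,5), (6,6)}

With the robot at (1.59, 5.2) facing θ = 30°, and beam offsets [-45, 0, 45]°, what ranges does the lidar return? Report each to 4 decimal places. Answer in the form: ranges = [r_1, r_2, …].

beam 1: φ=-45°, α=345°
  direction (0.9659, -0.2588); cell (1,5); t to first gridline: x 0.4245, y 0.7727 (then +1.0353 / +3.8637)
    (2,5) via x @ 0.4245
    (2,4) via y @ 0.7727
    (3,4) via x @ 1.4597
    (4,4) via x @ 2.4950  # hit
  → r_1 = 2.4950
beam 2: φ=0°, α=30°
  direction (0.8660, 0.5000); cell (1,5); t to first gridline: x 0.4734, y 1.6000 (then +1.1547 / +2.0000)
    (2,5) via x @ 0.4734
    (2,6) via y @ 1.6000  # hit
  → r_2 = 1.6000
beam 3: φ=45°, α=75°
  direction (0.2588, 0.9659); cell (1,5); t to first gridline: x 1.5841, y 0.8282 (then +3.8637 / +1.0353)
    (1,6) via y @ 0.8282  # hit
  → r_3 = 0.8282

ranges = [2.4950, 1.6000, 0.8282]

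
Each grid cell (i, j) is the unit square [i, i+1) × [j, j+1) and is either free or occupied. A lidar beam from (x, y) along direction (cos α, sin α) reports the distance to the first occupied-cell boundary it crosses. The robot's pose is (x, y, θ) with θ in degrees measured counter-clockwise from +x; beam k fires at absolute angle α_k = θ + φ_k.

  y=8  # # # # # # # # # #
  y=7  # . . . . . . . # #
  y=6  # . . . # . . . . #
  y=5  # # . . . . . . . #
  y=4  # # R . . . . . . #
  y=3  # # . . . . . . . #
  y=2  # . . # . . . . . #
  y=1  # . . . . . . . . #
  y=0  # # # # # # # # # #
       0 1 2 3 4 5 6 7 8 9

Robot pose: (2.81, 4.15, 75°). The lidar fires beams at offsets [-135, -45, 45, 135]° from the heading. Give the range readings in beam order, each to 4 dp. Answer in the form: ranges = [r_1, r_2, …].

ranges = [1.3279, 5.9929, 1.6200, 0.9353]

beam 1: φ=-135°, α=300°
  d=(0.5000,-0.8660)  start (2,4)  tX=0.3800 tY=0.1732  stride 1/|dx|=2.0000 1/|dy|=1.1547
    cross y-line → (2,3), t=0.1732
    cross x-line → (3,3), t=0.3800
    cross y-line → (3,2), t=1.3279 (wall)
  → r_1 = 1.3279
beam 2: φ=-45°, α=30°
  d=(0.8660,0.5000)  start (2,4)  tX=0.2194 tY=1.7000  stride 1/|dx|=1.1547 1/|dy|=2.0000
    cross x-line → (3,4), t=0.2194
    cross x-line → (4,4), t=1.3741
    cross y-line → (4,5), t=1.7000
    cross x-line → (5,5), t=2.5288
    cross x-line → (6,5), t=3.6835
    cross y-line → (6,6), t=3.7000
    cross x-line → (7,6), t=4.8382
    cross y-line → (7,7), t=5.7000
    cross x-line → (8,7), t=5.9929 (wall)
  → r_2 = 5.9929
beam 3: φ=45°, α=120°
  d=(-0.5000,0.8660)  start (2,4)  tX=1.6200 tY=0.9815  stride 1/|dx|=2.0000 1/|dy|=1.1547
    cross y-line → (2,5), t=0.9815
    cross x-line → (1,5), t=1.6200 (wall)
  → r_3 = 1.6200
beam 4: φ=135°, α=210°
  d=(-0.8660,-0.5000)  start (2,4)  tX=0.9353 tY=0.3000  stride 1/|dx|=1.1547 1/|dy|=2.0000
    cross y-line → (2,3), t=0.3000
    cross x-line → (1,3), t=0.9353 (wall)
  → r_4 = 0.9353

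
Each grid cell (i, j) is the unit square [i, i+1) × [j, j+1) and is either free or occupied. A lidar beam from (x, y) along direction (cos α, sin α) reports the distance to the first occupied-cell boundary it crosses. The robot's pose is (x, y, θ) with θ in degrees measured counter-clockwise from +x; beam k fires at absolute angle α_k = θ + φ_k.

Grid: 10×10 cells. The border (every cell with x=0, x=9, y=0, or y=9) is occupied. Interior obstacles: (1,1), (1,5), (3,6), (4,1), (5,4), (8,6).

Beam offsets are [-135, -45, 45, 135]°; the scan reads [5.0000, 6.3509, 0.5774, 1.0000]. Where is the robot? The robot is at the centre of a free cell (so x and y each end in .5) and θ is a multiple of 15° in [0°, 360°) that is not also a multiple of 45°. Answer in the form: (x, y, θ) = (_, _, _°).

(x, y, θ) = (6.5, 1.5, 195°)

The pose lattice has 58·16 = 928 candidates. Test each by forward raycasting.
  (4.5, 7.5, 150°): beam 1 = 4.6587 ≠ 5.0000 ✗
  (4.5, 8.5, 210°): beam 1 = 0.5176 ≠ 5.0000 ✗
  (5.5, 5.5, 105°): beam 1 = 4.0415 ≠ 5.0000 ✗
  …
  (6.5, 1.5, 195°): r_1=5.0000, r_2=6.3509, r_3=0.5774, r_4=1.0000 — all match ✓
Unique over the lattice → pose = (6.5, 1.5, 195°).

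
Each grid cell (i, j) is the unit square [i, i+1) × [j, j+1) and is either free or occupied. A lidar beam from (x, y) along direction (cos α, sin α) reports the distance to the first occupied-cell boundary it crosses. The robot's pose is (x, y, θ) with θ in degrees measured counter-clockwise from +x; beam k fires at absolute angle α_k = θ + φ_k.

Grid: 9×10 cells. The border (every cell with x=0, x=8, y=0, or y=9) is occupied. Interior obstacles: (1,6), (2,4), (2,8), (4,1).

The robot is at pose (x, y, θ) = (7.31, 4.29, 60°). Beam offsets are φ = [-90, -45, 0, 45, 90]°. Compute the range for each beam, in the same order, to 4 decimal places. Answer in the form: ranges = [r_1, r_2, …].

beam 1: φ=-90°, α=330°
  direction (0.8660, -0.5000); cell (7,4); t to first gridline: x 0.7967, y 0.5800 (then +1.1547 / +2.0000)
    (7,3) via y @ 0.5800
    (8,3) via x @ 0.7967  # hit
  → r_1 = 0.7967
beam 2: φ=-45°, α=15°
  direction (0.9659, 0.2588); cell (7,4); t to first gridline: x 0.7143, y 2.7432 (then +1.0353 / +3.8637)
    (8,4) via x @ 0.7143  # hit
  → r_2 = 0.7143
beam 3: φ=0°, α=60°
  direction (0.5000, 0.8660); cell (7,4); t to first gridline: x 1.3800, y 0.8198 (then +2.0000 / +1.1547)
    (7,5) via y @ 0.8198
    (8,5) via x @ 1.3800  # hit
  → r_3 = 1.3800
beam 4: φ=45°, α=105°
  direction (-0.2588, 0.9659); cell (7,4); t to first gridline: x 1.1977, y 0.7350 (then +3.8637 / +1.0353)
    (7,5) via y @ 0.7350
    (6,5) via x @ 1.1977
    (6,6) via y @ 1.7703
    (6,7) via y @ 2.8056
    (6,8) via y @ 3.8409
    (6,9) via y @ 4.8762  # hit
  → r_4 = 4.8762
beam 5: φ=90°, α=150°
  direction (-0.8660, 0.5000); cell (7,4); t to first gridline: x 0.3580, y 1.4200 (then +1.1547 / +2.0000)
    (6,4) via x @ 0.3580
    (6,5) via y @ 1.4200
    (5,5) via x @ 1.5127
    (4,5) via x @ 2.6674
    (4,6) via y @ 3.4200
    (3,6) via x @ 3.8221
    (2,6) via x @ 4.9768
    (2,7) via y @ 5.4200
    (1,7) via x @ 6.1315
    (0,7) via x @ 7.2862  # hit
  → r_5 = 7.2862

ranges = [0.7967, 0.7143, 1.3800, 4.8762, 7.2862]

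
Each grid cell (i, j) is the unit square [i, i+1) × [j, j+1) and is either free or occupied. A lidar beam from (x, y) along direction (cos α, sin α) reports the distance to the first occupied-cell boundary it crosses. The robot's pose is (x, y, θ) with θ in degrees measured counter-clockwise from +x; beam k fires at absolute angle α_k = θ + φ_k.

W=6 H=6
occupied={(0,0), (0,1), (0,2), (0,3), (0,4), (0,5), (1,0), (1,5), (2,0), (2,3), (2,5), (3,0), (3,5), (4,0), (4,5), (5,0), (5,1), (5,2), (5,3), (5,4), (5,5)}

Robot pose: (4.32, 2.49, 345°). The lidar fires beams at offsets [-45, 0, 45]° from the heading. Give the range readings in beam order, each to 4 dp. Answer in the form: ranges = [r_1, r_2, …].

ranges = [1.3600, 0.7040, 0.7852]

beam 1: φ=-45°, α=300°
  d=(0.5000,-0.8660)  start (4,2)  tX=1.3600 tY=0.5658  stride 1/|dx|=2.0000 1/|dy|=1.1547
    cross y-line → (4,1), t=0.5658
    cross x-line → (5,1), t=1.3600 (wall)
  → r_1 = 1.3600
beam 2: φ=0°, α=345°
  d=(0.9659,-0.2588)  start (4,2)  tX=0.7040 tY=1.8932  stride 1/|dx|=1.0353 1/|dy|=3.8637
    cross x-line → (5,2), t=0.7040 (wall)
  → r_2 = 0.7040
beam 3: φ=45°, α=30°
  d=(0.8660,0.5000)  start (4,2)  tX=0.7852 tY=1.0200  stride 1/|dx|=1.1547 1/|dy|=2.0000
    cross x-line → (5,2), t=0.7852 (wall)
  → r_3 = 0.7852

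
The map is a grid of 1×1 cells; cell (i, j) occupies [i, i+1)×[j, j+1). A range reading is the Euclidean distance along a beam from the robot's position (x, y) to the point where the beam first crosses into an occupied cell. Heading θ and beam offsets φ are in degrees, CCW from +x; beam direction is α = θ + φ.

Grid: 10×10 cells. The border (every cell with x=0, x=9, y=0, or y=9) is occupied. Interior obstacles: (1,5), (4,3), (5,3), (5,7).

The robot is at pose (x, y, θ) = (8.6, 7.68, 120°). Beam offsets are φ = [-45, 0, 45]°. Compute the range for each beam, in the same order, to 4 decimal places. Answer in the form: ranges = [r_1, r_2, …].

ranges = [1.3666, 1.5242, 5.1001]

beam 1: φ=-45°, α=75°
  d=(0.2588,0.9659)  start (8,7)  tX=1.5455 tY=0.3313  stride 1/|dx|=3.8637 1/|dy|=1.0353
    cross y-line → (8,8), t=0.3313
    cross y-line → (8,9), t=1.3666 (wall)
  → r_1 = 1.3666
beam 2: φ=0°, α=120°
  d=(-0.5000,0.8660)  start (8,7)  tX=1.2000 tY=0.3695  stride 1/|dx|=2.0000 1/|dy|=1.1547
    cross y-line → (8,8), t=0.3695
    cross x-line → (7,8), t=1.2000
    cross y-line → (7,9), t=1.5242 (wall)
  → r_2 = 1.5242
beam 3: φ=45°, α=165°
  d=(-0.9659,0.2588)  start (8,7)  tX=0.6212 tY=1.2364  stride 1/|dx|=1.0353 1/|dy|=3.8637
    cross x-line → (7,7), t=0.6212
    cross y-line → (7,8), t=1.2364
    cross x-line → (6,8), t=1.6564
    cross x-line → (5,8), t=2.6917
    cross x-line → (4,8), t=3.7270
    cross x-line → (3,8), t=4.7623
    cross y-line → (3,9), t=5.1001 (wall)
  → r_3 = 5.1001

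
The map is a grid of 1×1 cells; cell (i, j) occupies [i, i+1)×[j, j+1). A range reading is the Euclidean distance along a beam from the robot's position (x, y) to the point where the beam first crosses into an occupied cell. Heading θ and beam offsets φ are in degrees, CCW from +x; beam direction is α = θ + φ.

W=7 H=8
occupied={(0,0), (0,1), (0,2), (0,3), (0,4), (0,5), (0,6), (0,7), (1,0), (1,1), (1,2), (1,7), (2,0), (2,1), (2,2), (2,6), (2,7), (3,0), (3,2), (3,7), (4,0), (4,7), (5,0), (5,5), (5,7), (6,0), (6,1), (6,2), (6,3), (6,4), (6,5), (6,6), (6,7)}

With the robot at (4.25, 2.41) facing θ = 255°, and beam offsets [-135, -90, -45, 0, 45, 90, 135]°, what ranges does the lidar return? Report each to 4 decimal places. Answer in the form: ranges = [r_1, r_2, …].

ranges = [0.5000, 0.2588, 0.2887, 1.4597, 1.6281, 1.8117, 2.0207]

beam 1: φ=-135°, α=120°
  direction (-0.5000, 0.8660); cell (4,2); t to first gridline: x 0.5000, y 0.6813 (then +2.0000 / +1.1547)
    (3,2) via x @ 0.5000  # hit
  → r_1 = 0.5000
beam 2: φ=-90°, α=165°
  direction (-0.9659, 0.2588); cell (4,2); t to first gridline: x 0.2588, y 2.2796 (then +1.0353 / +3.8637)
    (3,2) via x @ 0.2588  # hit
  → r_2 = 0.2588
beam 3: φ=-45°, α=210°
  direction (-0.8660, -0.5000); cell (4,2); t to first gridline: x 0.2887, y 0.8200 (then +1.1547 / +2.0000)
    (3,2) via x @ 0.2887  # hit
  → r_3 = 0.2887
beam 4: φ=0°, α=255°
  direction (-0.2588, -0.9659); cell (4,2); t to first gridline: x 0.9659, y 0.4245 (then +3.8637 / +1.0353)
    (4,1) via y @ 0.4245
    (3,1) via x @ 0.9659
    (3,0) via y @ 1.4597  # hit
  → r_4 = 1.4597
beam 5: φ=45°, α=300°
  direction (0.5000, -0.8660); cell (4,2); t to first gridline: x 1.5000, y 0.4734 (then +2.0000 / +1.1547)
    (4,1) via y @ 0.4734
    (5,1) via x @ 1.5000
    (5,0) via y @ 1.6281  # hit
  → r_5 = 1.6281
beam 6: φ=90°, α=345°
  direction (0.9659, -0.2588); cell (4,2); t to first gridline: x 0.7765, y 1.5841 (then +1.0353 / +3.8637)
    (5,2) via x @ 0.7765
    (5,1) via y @ 1.5841
    (6,1) via x @ 1.8117  # hit
  → r_6 = 1.8117
beam 7: φ=135°, α=30°
  direction (0.8660, 0.5000); cell (4,2); t to first gridline: x 0.8660, y 1.1800 (then +1.1547 / +2.0000)
    (5,2) via x @ 0.8660
    (5,3) via y @ 1.1800
    (6,3) via x @ 2.0207  # hit
  → r_7 = 2.0207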